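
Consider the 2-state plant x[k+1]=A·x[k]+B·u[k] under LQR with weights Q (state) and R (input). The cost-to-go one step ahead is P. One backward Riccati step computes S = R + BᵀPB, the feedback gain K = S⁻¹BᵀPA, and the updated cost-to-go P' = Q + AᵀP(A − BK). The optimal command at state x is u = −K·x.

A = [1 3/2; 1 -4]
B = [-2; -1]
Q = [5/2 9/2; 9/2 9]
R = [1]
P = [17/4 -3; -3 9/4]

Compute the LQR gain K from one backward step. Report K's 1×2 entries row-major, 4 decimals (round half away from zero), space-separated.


BᵀP = [-5.5000 3.7500]
S = R + BᵀPB = [1] + [7.2500] = [8.2500]
BᵀPA = [-1.7500 -23.2500]
K = S⁻¹·BᵀPA = [-0.2121 -2.8182]
A−BK = [0.5758 -4.1364; 0.7879 -6.8182]
AᵀP(A−BK) = [0.1288 -0.0568; -0.0568 16.0398]
P' = Q + AᵀP(A−BK) = [2.6288 4.4432; 4.4432 25.0398]
tr(P') = 27.6686

-0.2121 -2.8182


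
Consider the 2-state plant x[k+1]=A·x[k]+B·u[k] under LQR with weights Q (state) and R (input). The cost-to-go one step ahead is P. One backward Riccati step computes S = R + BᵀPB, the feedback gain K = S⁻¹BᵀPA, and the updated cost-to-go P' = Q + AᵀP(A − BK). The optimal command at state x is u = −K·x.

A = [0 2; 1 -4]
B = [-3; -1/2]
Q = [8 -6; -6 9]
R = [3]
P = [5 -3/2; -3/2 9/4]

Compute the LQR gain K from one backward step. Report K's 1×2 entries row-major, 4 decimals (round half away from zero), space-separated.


0.0766 -0.9532

BᵀP = [-14.2500 3.3750]
S = R + BᵀPB = [3] + [41.0625] = [44.0625]
BᵀPA = [3.3750 -42.0000]
K = S⁻¹·BᵀPA = [0.0766 -0.9532]
A−BK = [0.2298 -0.8596; 1.0383 -4.4766]
AᵀP(A−BK) = [1.9915 -8.7830; -8.7830 39.9660]
P' = Q + AᵀP(A−BK) = [9.9915 -14.7830; -14.7830 48.9660]
tr(P') = 58.9574


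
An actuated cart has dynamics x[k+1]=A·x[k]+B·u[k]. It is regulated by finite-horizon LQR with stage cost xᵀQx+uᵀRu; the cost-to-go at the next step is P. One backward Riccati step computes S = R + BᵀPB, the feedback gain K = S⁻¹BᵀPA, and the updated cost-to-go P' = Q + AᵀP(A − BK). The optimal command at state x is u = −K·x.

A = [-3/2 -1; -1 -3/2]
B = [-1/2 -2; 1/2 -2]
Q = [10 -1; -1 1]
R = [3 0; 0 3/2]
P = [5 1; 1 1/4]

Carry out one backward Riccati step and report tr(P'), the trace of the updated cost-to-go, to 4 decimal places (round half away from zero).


12.1359

BᵀP = [-2.0000 -0.3750; -12.0000 -2.5000]
S = R + BᵀPB = [3 0; 0 3/2] + [0.8125 4.7500; 4.7500 29.0000] = [3.8125 4.7500; 4.7500 30.5000]
BᵀPA = [3.3750 2.5625; 20.5000 15.7500]
K = S⁻¹·BᵀPA = [0.0594 0.0357; 0.6629 0.5108]
A−BK = [-0.1445 0.0395; 0.2961 -0.4962]
AᵀP(A−BK) = [0.7105 0.5324; 0.5324 0.4254]
P' = Q + AᵀP(A−BK) = [10.7105 -0.4676; -0.4676 1.4254]
tr(P') = 12.1359


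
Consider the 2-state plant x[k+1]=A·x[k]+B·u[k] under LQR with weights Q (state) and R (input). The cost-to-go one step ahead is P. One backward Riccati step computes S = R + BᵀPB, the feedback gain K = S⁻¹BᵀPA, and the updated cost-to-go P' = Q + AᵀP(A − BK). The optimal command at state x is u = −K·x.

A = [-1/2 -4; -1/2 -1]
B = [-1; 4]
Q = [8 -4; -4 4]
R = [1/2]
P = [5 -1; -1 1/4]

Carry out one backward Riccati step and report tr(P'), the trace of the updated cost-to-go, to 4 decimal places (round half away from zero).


BᵀP = [-9.0000 2.0000]
S = R + BᵀPB = [1/2] + [17.0000] = [17.5000]
BᵀPA = [3.5000 34.0000]
K = S⁻¹·BᵀPA = [0.2000 1.9429]
A−BK = [-0.3000 -2.0571; -1.3000 -8.7714]
AᵀP(A−BK) = [0.1125 0.8250; 0.8250 6.1929]
P' = Q + AᵀP(A−BK) = [8.1125 -3.1750; -3.1750 10.1929]
tr(P') = 18.3054

18.3054


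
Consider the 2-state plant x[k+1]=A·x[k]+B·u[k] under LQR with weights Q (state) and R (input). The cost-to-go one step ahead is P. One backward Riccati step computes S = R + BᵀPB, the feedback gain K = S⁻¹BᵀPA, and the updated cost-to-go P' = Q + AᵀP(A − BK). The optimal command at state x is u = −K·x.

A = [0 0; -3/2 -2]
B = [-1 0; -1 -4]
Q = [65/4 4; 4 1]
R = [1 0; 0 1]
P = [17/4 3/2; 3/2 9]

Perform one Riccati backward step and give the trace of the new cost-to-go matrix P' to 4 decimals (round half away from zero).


BᵀP = [-5.7500 -10.5000; -6.0000 -36.0000]
S = R + BᵀPB = [1 0; 0 1] + [16.2500 42.0000; 42.0000 144.0000] = [17.2500 42.0000; 42.0000 145.0000]
BᵀPA = [15.7500 21.0000; 54.0000 72.0000]
K = S⁻¹·BᵀPA = [0.0214 0.0285; 0.3662 0.4883]
A−BK = [0.0214 0.0285; -0.0137 -0.0183]
AᵀP(A−BK) = [0.1373 0.1831; 0.1831 0.2442]
P' = Q + AᵀP(A−BK) = [16.3873 4.1831; 4.1831 1.2442]
tr(P') = 17.6315

17.6315


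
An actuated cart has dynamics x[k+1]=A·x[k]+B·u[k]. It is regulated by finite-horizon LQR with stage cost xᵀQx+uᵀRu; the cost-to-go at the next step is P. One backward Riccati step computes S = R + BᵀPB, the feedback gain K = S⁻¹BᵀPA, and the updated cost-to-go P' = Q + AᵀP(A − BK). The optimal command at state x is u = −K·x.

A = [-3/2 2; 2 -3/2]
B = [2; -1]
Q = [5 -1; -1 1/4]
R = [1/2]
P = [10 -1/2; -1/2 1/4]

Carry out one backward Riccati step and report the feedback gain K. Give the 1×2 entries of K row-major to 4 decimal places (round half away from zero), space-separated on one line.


-0.7778 1.0029

BᵀP = [20.5000 -1.2500]
S = R + BᵀPB = [1/2] + [42.2500] = [42.7500]
BᵀPA = [-33.2500 42.8750]
K = S⁻¹·BᵀPA = [-0.7778 1.0029]
A−BK = [0.0556 -0.0058; 1.2222 -0.4971]
AᵀP(A−BK) = [0.6389 -0.5278; -0.5278 0.5621]
P' = Q + AᵀP(A−BK) = [5.6389 -1.5278; -1.5278 0.8121]
tr(P') = 6.4510


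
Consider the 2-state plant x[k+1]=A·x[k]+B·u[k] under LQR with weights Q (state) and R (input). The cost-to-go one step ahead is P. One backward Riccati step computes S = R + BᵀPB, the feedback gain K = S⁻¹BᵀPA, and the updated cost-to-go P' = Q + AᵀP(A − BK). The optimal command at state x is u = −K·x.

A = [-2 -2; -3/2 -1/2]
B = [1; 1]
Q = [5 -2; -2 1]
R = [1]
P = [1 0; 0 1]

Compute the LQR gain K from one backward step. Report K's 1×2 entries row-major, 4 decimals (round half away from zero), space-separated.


BᵀP = [1.0000 1.0000]
S = R + BᵀPB = [1] + [2.0000] = [3.0000]
BᵀPA = [-3.5000 -2.5000]
K = S⁻¹·BᵀPA = [-1.1667 -0.8333]
A−BK = [-0.8333 -1.1667; -0.3333 0.3333]
AᵀP(A−BK) = [2.1667 1.8333; 1.8333 2.1667]
P' = Q + AᵀP(A−BK) = [7.1667 -0.1667; -0.1667 3.1667]
tr(P') = 10.3333

-1.1667 -0.8333


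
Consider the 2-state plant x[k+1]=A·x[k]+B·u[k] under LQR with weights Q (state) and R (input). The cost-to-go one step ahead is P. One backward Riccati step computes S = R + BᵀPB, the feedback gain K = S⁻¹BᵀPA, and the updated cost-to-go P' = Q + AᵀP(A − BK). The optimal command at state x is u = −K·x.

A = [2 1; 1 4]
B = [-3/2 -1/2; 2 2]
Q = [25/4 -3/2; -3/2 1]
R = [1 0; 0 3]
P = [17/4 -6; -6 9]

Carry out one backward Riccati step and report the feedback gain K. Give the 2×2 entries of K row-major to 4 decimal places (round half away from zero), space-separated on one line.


BᵀP = [-18.3750 27.0000; -14.1250 21.0000]
S = R + BᵀPB = [1 0; 0 3] + [81.5625 63.1875; 63.1875 49.0625] = [82.5625 63.1875; 63.1875 52.0625]
BᵀPA = [-9.7500 89.6250; -7.2500 69.8750]
K = S⁻¹·BᵀPA = [-0.1619 0.8205; 0.0572 0.3463]
A−BK = [1.7858 2.4039; 1.2093 1.6664]
AᵀP(A−BK) = [0.8365 1.0106; 1.0106 2.5143]
P' = Q + AᵀP(A−BK) = [7.0865 -0.4894; -0.4894 3.5143]
tr(P') = 10.6008

-0.1619 0.8205 0.0572 0.3463


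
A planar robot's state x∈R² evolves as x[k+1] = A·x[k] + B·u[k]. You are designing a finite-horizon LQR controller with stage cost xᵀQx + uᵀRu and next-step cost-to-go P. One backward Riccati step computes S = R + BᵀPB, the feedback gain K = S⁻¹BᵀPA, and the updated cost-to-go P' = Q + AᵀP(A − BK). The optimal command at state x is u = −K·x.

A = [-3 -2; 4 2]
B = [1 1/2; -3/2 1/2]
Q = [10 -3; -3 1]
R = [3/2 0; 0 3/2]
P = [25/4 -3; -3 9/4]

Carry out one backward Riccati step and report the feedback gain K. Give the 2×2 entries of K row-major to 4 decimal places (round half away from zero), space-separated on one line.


-2.6169 -1.5405 -0.3062 -0.2966

BᵀP = [10.7500 -6.3750; 1.6250 -0.3750]
S = R + BᵀPB = [3/2 0; 0 3/2] + [20.3125 2.1875; 2.1875 0.6250] = [21.8125 2.1875; 2.1875 2.1250]
BᵀPA = [-57.7500 -34.2500; -6.3750 -4.0000]
K = S⁻¹·BᵀPA = [-2.6169 -1.5405; -0.3062 -0.2966]
A−BK = [-0.2301 -0.3112; 0.2278 -0.1624]
AᵀP(A−BK) = [11.1745 6.6479; 6.6479 4.0530]
P' = Q + AᵀP(A−BK) = [21.1745 3.6479; 3.6479 5.0530]
tr(P') = 26.2275


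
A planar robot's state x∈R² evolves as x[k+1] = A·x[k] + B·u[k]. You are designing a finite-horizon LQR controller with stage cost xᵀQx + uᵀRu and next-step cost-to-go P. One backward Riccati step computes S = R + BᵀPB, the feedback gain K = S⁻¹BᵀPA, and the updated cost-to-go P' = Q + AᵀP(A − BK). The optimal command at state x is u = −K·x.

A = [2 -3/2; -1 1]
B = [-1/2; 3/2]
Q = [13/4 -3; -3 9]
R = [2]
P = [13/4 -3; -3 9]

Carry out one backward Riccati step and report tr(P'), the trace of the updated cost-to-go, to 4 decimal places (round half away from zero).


23.3957

BᵀP = [-6.1250 15.0000]
S = R + BᵀPB = [2] + [25.5625] = [27.5625]
BᵀPA = [-27.2500 24.1875]
K = S⁻¹·BᵀPA = [-0.9887 0.8776]
A−BK = [1.5057 -1.0612; 0.4830 -0.3163]
AᵀP(A−BK) = [7.0590 -5.3367; -5.3367 4.0867]
P' = Q + AᵀP(A−BK) = [10.3090 -8.3367; -8.3367 13.0867]
tr(P') = 23.3957


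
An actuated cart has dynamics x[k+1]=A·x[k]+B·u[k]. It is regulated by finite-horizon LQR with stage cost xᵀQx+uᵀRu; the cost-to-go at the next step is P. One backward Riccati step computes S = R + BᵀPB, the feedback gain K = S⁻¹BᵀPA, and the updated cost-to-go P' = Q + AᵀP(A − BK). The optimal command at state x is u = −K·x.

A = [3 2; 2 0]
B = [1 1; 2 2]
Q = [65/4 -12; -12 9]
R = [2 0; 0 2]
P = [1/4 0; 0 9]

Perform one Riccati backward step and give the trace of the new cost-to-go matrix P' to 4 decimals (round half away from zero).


BᵀP = [0.2500 18.0000; 0.2500 18.0000]
S = R + BᵀPB = [2 0; 0 2] + [36.2500 36.2500; 36.2500 36.2500] = [38.2500 36.2500; 36.2500 38.2500]
BᵀPA = [36.7500 0.5000; 36.7500 0.5000]
K = S⁻¹·BᵀPA = [0.4933 0.0067; 0.4933 0.0067]
A−BK = [2.0134 1.9866; 0.0268 -0.0268]
AᵀP(A−BK) = [1.9933 1.0067; 1.0067 0.9933]
P' = Q + AᵀP(A−BK) = [18.2433 -10.9933; -10.9933 9.9933]
tr(P') = 28.2366

28.2366


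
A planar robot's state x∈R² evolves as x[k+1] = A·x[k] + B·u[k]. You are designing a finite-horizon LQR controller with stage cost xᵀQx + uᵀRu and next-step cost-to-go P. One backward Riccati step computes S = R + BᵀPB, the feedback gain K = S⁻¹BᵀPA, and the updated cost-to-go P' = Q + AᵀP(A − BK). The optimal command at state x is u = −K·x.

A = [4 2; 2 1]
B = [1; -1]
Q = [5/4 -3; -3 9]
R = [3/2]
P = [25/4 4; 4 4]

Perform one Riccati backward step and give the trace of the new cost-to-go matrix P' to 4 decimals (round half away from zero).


208.2500

BᵀP = [2.2500 0.0000]
S = R + BᵀPB = [3/2] + [2.2500] = [3.7500]
BᵀPA = [9.0000 4.5000]
K = S⁻¹·BᵀPA = [2.4000 1.2000]
A−BK = [1.6000 0.8000; 4.4000 2.2000]
AᵀP(A−BK) = [158.4000 79.2000; 79.2000 39.6000]
P' = Q + AᵀP(A−BK) = [159.6500 76.2000; 76.2000 48.6000]
tr(P') = 208.2500


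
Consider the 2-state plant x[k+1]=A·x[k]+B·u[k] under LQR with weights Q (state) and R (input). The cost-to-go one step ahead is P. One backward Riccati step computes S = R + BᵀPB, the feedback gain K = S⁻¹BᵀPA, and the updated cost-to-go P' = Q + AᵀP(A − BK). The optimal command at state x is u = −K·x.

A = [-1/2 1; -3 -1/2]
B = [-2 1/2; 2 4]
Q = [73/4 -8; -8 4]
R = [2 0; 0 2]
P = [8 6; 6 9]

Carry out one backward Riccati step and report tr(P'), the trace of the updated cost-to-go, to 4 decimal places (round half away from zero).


BᵀP = [-4.0000 6.0000; 28.0000 39.0000]
S = R + BᵀPB = [2 0; 0 2] + [20.0000 22.0000; 22.0000 170.0000] = [22.0000 22.0000; 22.0000 172.0000]
BᵀPA = [-16.0000 -7.0000; -131.0000 8.5000]
K = S⁻¹·BᵀPA = [0.0394 -0.4215; -0.7667 0.1033]
A−BK = [-0.0379 0.1053; -0.0121 -0.0703]
AᵀP(A−BK) = [1.1970 -0.2076; -0.2076 0.4211]
P' = Q + AᵀP(A−BK) = [19.4470 -8.2076; -8.2076 4.4211]
tr(P') = 23.8680

23.8680


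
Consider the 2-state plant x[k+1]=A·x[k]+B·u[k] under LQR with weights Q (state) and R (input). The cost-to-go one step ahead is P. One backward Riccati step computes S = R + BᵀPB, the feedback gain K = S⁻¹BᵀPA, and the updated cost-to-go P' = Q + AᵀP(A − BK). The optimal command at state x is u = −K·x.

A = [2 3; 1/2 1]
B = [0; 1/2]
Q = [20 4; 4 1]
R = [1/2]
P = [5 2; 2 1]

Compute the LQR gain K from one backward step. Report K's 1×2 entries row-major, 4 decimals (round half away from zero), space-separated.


BᵀP = [1.0000 0.5000]
S = R + BᵀPB = [1/2] + [0.2500] = [0.7500]
BᵀPA = [2.2500 3.5000]
K = S⁻¹·BᵀPA = [3.0000 4.6667]
A−BK = [2.0000 3.0000; -1.0000 -1.3333]
AᵀP(A−BK) = [17.5000 27.0000; 27.0000 41.6667]
P' = Q + AᵀP(A−BK) = [37.5000 31.0000; 31.0000 42.6667]
tr(P') = 80.1667

3.0000 4.6667


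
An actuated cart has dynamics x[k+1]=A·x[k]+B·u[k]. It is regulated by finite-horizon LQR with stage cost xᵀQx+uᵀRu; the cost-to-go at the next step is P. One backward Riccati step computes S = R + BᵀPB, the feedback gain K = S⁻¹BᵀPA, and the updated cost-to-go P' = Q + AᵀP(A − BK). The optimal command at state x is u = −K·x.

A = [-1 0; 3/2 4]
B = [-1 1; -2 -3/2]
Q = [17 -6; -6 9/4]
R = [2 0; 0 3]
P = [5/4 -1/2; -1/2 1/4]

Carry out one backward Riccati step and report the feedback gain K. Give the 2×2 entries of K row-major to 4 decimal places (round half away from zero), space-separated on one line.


BᵀP = [-0.2500 0.0000; 2.0000 -0.8750]
S = R + BᵀPB = [2 0; 0 3] + [0.2500 -0.2500; -0.2500 3.3125] = [2.2500 -0.2500; -0.2500 6.3125]
BᵀPA = [0.2500 0.0000; -3.3125 -3.5000]
K = S⁻¹·BᵀPA = [0.0530 -0.0619; -0.5227 -0.5569]
A−BK = [-0.4243 0.4950; 0.8221 3.0409]
AᵀP(A−BK) = [1.5680 1.6707; 1.6707 2.0508]
P' = Q + AᵀP(A−BK) = [18.5680 -4.3293; -4.3293 4.3008]
tr(P') = 22.8688

0.0530 -0.0619 -0.5227 -0.5569


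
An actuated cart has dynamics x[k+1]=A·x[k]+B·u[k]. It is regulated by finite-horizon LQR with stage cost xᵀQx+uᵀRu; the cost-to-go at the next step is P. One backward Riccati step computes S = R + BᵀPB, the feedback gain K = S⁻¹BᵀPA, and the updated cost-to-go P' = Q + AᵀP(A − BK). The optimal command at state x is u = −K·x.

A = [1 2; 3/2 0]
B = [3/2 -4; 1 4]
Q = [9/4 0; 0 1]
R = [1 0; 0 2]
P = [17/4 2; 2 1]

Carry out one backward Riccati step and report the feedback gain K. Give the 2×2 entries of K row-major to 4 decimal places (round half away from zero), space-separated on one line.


BᵀP = [8.3750 4.0000; -9.0000 -4.0000]
S = R + BᵀPB = [1 0; 0 2] + [16.5625 -17.5000; -17.5000 20.0000] = [17.5625 -17.5000; -17.5000 22.0000]
BᵀPA = [14.3750 16.7500; -15.0000 -18.0000]
K = S⁻¹·BᵀPA = [0.6708 0.6677; -0.1482 -0.2871]
A−BK = [-0.5991 -0.1498; 1.4220 0.4805]
AᵀP(A−BK) = [0.6338 0.5959; 0.5959 0.6490]
P' = Q + AᵀP(A−BK) = [2.8838 0.5959; 0.5959 1.6490]
tr(P') = 4.5328

0.6708 0.6677 -0.1482 -0.2871


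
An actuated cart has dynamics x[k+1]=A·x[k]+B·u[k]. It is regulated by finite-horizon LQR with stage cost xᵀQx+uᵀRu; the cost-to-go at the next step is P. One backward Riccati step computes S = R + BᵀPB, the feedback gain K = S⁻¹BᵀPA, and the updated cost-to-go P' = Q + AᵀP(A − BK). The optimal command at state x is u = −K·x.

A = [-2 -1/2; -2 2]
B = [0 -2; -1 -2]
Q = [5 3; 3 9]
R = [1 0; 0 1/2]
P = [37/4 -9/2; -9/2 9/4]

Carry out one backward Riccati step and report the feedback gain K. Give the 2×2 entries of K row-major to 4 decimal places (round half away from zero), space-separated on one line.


BᵀP = [4.5000 -2.2500; -9.5000 4.5000]
S = R + BᵀPB = [1 0; 0 1/2] + [2.2500 -4.5000; -4.5000 10.0000] = [3.2500 -4.5000; -4.5000 10.5000]
BᵀPA = [-4.5000 -6.7500; 10.0000 13.7500]
K = S⁻¹·BᵀPA = [-0.1622 -0.6486; 0.8829 1.0315]
A−BK = [-0.2342 1.5631; -0.3964 3.4144]
AᵀP(A−BK) = [0.4414 0.5158; 0.5158 1.7506]
P' = Q + AᵀP(A−BK) = [5.4414 3.5158; 3.5158 10.7506]
tr(P') = 16.1920

-0.1622 -0.6486 0.8829 1.0315


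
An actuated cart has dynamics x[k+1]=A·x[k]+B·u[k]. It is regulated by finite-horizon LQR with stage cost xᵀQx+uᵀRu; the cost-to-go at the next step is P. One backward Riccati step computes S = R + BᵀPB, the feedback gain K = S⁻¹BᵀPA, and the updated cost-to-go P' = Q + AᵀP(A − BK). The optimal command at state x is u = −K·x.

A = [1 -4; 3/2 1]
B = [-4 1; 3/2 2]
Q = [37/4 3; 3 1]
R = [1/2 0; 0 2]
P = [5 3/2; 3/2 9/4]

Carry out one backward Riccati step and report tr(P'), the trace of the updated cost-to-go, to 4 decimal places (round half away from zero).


BᵀP = [-17.7500 -2.6250; 8.0000 6.0000]
S = R + BᵀPB = [1/2 0; 0 2] + [67.0625 -23.0000; -23.0000 20.0000] = [67.5625 -23.0000; -23.0000 22.0000]
BᵀPA = [-21.6875 68.3750; 17.0000 -26.0000]
K = S⁻¹·BᵀPA = [-0.0900 0.9466; 0.6787 -0.1922]
A−BK = [-0.0385 -0.0214; 0.2776 -0.0355]
AᵀP(A−BK) = [1.0740 -0.3284; -0.3284 0.5293]
P' = Q + AᵀP(A−BK) = [10.3240 2.6716; 2.6716 1.5293]
tr(P') = 11.8533

11.8533


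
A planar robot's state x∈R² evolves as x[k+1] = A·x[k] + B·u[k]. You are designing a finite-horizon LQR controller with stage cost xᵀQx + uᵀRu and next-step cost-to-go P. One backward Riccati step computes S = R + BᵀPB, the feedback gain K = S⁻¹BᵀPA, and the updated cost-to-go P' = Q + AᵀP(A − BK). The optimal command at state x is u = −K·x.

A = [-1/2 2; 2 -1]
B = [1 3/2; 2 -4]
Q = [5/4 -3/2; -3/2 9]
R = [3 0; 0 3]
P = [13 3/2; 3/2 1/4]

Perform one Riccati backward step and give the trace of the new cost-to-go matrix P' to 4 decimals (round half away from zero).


BᵀP = [16.0000 2.0000; 13.5000 1.2500]
S = R + BᵀPB = [3 0; 0 3] + [20.0000 16.0000; 16.0000 15.2500] = [23.0000 16.0000; 16.0000 18.2500]
BᵀPA = [-4.0000 30.0000; -4.2500 25.7500]
K = S⁻¹·BᵀPA = [-0.0305 0.8275; -0.2061 0.6855]
A−BK = [-0.1603 0.1443; 1.2366 0.0870]
AᵀP(A−BK) = [0.2519 -0.5267; -0.5267 3.7740]
P' = Q + AᵀP(A−BK) = [1.5019 -2.0267; -2.0267 12.7740]
tr(P') = 14.2760

14.2760


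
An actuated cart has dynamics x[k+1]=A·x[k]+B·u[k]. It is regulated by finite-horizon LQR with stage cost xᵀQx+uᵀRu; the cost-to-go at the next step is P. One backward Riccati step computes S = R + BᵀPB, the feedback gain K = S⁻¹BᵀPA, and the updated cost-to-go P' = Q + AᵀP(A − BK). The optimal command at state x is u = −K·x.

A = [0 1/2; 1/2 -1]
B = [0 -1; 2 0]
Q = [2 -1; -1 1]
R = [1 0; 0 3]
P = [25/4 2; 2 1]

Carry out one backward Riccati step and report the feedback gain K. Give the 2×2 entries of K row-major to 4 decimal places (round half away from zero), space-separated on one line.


BᵀP = [4.0000 2.0000; -6.2500 -2.0000]
S = R + BᵀPB = [1 0; 0 3] + [4.0000 -4.0000; -4.0000 6.2500] = [5.0000 -4.0000; -4.0000 9.2500]
BᵀPA = [1.0000 0.0000; -1.0000 -1.1250]
K = S⁻¹·BᵀPA = [0.1736 -0.1488; -0.0331 -0.1860]
A−BK = [-0.0331 0.3140; 0.1529 -0.7025]
AᵀP(A−BK) = [0.0434 -0.0372; -0.0372 0.3533]
P' = Q + AᵀP(A−BK) = [2.0434 -1.0372; -1.0372 1.3533]
tr(P') = 3.3967

0.1736 -0.1488 -0.0331 -0.1860


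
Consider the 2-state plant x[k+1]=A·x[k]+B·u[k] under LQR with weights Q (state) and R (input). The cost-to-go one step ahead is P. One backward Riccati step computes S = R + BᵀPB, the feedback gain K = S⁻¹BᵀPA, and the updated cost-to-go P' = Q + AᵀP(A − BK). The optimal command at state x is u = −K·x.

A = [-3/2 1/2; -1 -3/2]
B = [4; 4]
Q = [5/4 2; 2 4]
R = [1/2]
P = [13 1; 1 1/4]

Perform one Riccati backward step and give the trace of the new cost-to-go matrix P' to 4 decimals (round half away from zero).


BᵀP = [56.0000 5.0000]
S = R + BᵀPB = [1/2] + [244.0000] = [244.5000]
BᵀPA = [-89.0000 20.5000]
K = S⁻¹·BᵀPA = [-0.3640 0.0838]
A−BK = [-0.0440 0.1646; 0.4560 -1.8354]
AᵀP(A−BK) = [0.1033 -0.1628; -0.1628 0.5937]
P' = Q + AᵀP(A−BK) = [1.3533 1.8372; 1.8372 4.5937]
tr(P') = 5.9470

5.9470


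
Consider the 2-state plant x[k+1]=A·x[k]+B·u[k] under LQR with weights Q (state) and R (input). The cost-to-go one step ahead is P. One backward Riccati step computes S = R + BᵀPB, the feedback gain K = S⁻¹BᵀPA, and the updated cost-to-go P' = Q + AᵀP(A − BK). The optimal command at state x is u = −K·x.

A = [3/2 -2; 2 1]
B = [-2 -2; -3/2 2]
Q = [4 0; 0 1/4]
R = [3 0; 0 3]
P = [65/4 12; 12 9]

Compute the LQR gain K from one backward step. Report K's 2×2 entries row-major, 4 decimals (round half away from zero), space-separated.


-0.9282 0.3663 -0.0770 0.1844

BᵀP = [-50.5000 -37.5000; -8.5000 -6.0000]
S = R + BᵀPB = [3 0; 0 3] + [157.2500 26.0000; 26.0000 5.0000] = [160.2500 26.0000; 26.0000 8.0000]
BᵀPA = [-150.7500 63.5000; -24.7500 11.0000]
K = S⁻¹·BᵀPA = [-0.9282 0.3663; -0.0770 0.1844]
A−BK = [-0.5105 -0.8985; 0.7618 1.1807]
AᵀP(A−BK) = [2.7269 -0.9607; -0.9607 0.7092]
P' = Q + AᵀP(A−BK) = [6.7269 -0.9607; -0.9607 0.9592]
tr(P') = 7.6860


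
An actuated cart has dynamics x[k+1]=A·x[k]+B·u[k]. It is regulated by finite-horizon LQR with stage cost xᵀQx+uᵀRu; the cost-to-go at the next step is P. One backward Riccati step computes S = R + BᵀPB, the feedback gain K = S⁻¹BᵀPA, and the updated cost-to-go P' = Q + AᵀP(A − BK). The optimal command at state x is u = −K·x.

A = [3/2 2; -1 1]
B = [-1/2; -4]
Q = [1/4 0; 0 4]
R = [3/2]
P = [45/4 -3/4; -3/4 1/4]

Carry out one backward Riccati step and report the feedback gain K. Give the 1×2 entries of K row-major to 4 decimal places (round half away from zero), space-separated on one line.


-0.6235 -1.1059

BᵀP = [-2.6250 -0.6250]
S = R + BᵀPB = [3/2] + [3.8125] = [5.3125]
BᵀPA = [-3.3125 -5.8750]
K = S⁻¹·BᵀPA = [-0.6235 -1.1059]
A−BK = [1.1882 1.4471; -3.4941 -3.4235]
AᵀP(A−BK) = [25.7471 30.2118; 30.2118 35.7529]
P' = Q + AᵀP(A−BK) = [25.9971 30.2118; 30.2118 39.7529]
tr(P') = 65.7500


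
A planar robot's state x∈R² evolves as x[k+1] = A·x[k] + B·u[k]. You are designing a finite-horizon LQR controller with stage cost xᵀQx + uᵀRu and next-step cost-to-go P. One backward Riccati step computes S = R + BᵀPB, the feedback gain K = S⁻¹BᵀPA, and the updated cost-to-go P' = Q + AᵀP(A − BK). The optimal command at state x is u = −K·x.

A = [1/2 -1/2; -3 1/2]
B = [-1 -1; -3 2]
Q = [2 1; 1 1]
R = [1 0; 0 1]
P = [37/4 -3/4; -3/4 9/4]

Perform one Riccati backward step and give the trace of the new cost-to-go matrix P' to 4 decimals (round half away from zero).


4.0934

BᵀP = [-7.0000 -6.0000; -10.7500 5.2500]
S = R + BᵀPB = [1 0; 0 1] + [25.0000 -5.0000; -5.0000 21.2500] = [26.0000 -5.0000; -5.0000 22.2500]
BᵀPA = [14.5000 0.5000; -21.1250 8.0000]
K = S⁻¹·BᵀPA = [0.3921 0.0924; -0.8613 0.3803]
A−BK = [0.0307 -0.0273; -0.1012 0.0165]
AᵀP(A−BK) = [0.9320 -0.3053; -0.3053 0.1614]
P' = Q + AᵀP(A−BK) = [2.9320 0.6947; 0.6947 1.1614]
tr(P') = 4.0934


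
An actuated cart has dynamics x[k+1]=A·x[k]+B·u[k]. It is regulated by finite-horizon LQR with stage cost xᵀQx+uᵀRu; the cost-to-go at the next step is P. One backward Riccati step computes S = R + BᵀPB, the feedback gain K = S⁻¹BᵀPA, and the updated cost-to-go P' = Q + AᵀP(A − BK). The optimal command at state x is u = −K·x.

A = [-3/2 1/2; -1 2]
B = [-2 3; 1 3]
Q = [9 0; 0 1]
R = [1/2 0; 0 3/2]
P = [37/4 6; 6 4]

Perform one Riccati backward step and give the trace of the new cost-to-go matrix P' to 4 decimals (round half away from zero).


BᵀP = [-12.5000 -8.0000; 45.7500 30.0000]
S = R + BᵀPB = [1/2 0; 0 3/2] + [17.0000 -61.5000; -61.5000 227.2500] = [17.5000 -61.5000; -61.5000 228.7500]
BᵀPA = [26.7500 -22.2500; -98.6250 82.8750]
K = S⁻¹·BᵀPA = [0.2428 0.0323; -0.3659 0.3710]
A−BK = [0.0832 -0.5484; -0.1452 0.8548]
AᵀP(A−BK) = [0.2337 -0.2137; -0.2137 0.2863]
P' = Q + AᵀP(A−BK) = [9.2337 -0.2137; -0.2137 1.2863]
tr(P') = 10.5199

10.5199


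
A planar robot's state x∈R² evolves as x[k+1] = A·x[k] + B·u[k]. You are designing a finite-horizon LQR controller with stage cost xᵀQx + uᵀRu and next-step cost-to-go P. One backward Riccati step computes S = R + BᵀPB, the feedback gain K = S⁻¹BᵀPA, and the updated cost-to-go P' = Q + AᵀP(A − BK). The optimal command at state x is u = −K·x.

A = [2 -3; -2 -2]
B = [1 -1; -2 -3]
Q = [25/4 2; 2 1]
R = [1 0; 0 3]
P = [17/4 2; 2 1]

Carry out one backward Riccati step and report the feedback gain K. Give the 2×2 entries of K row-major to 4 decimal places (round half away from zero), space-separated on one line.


BᵀP = [0.2500 0.0000; -10.2500 -5.0000]
S = R + BᵀPB = [1 0; 0 3] + [0.2500 -0.2500; -0.2500 25.2500] = [1.2500 -0.2500; -0.2500 28.2500]
BᵀPA = [0.5000 -0.7500; -10.5000 40.7500]
K = S⁻¹·BᵀPA = [0.3262 -0.3121; -0.3688 1.4397]
A−BK = [1.3050 -1.2482; -2.4539 1.6950]
AᵀP(A−BK) = [0.9645 -2.2270; -2.2270 7.3475]
P' = Q + AᵀP(A−BK) = [7.2145 -0.2270; -0.2270 8.3475]
tr(P') = 15.5621

0.3262 -0.3121 -0.3688 1.4397


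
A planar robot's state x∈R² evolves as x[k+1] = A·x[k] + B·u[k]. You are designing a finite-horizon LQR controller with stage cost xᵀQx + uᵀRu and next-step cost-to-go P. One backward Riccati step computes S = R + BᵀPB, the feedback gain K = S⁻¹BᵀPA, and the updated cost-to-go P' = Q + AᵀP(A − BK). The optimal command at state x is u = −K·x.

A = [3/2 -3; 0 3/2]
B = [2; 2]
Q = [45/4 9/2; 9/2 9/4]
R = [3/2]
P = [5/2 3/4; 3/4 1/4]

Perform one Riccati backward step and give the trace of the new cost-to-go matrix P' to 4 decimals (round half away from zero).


15.5828

BᵀP = [6.5000 2.0000]
S = R + BᵀPB = [3/2] + [17.0000] = [18.5000]
BᵀPA = [9.7500 -16.5000]
K = S⁻¹·BᵀPA = [0.5270 -0.8919]
A−BK = [0.4459 -1.2162; -1.0541 3.2838]
AᵀP(A−BK) = [0.4865 -0.8666; -0.8666 1.5963]
P' = Q + AᵀP(A−BK) = [11.7365 3.6334; 3.6334 3.8463]
tr(P') = 15.5828


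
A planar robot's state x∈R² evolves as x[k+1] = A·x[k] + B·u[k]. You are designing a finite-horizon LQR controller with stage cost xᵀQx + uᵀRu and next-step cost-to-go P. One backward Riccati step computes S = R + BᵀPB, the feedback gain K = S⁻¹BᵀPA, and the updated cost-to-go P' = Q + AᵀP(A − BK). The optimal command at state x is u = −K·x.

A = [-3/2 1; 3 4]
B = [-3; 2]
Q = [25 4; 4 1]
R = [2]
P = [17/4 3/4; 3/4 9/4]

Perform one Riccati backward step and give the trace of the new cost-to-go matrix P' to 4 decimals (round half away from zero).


BᵀP = [-11.2500 2.2500]
S = R + BᵀPB = [2] + [38.2500] = [40.2500]
BᵀPA = [23.6250 -2.2500]
K = S⁻¹·BᵀPA = [0.5870 -0.0559]
A−BK = [0.2609 0.8323; 1.8261 4.1118]
AᵀP(A−BK) = [9.1957 19.6957; 19.6957 46.1242]
P' = Q + AᵀP(A−BK) = [34.1957 23.6957; 23.6957 47.1242]
tr(P') = 81.3199

81.3199


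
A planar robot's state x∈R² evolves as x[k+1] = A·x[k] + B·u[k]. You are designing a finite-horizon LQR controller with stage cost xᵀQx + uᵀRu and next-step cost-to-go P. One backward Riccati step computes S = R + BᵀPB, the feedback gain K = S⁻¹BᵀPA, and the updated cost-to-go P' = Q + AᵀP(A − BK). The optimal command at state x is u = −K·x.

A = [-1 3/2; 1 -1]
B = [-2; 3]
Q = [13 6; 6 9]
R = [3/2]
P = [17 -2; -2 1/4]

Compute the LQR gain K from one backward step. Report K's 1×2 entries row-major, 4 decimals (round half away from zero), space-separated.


0.4674 -0.6762

BᵀP = [-40.0000 4.7500]
S = R + BᵀPB = [3/2] + [94.2500] = [95.7500]
BᵀPA = [44.7500 -64.7500]
K = S⁻¹·BᵀPA = [0.4674 -0.6762]
A−BK = [-0.0653 0.1475; -0.4021 1.0287]
AᵀP(A−BK) = [0.3355 -0.4883; -0.4883 0.7134]
P' = Q + AᵀP(A−BK) = [13.3355 5.5117; 5.5117 9.7134]
tr(P') = 23.0490


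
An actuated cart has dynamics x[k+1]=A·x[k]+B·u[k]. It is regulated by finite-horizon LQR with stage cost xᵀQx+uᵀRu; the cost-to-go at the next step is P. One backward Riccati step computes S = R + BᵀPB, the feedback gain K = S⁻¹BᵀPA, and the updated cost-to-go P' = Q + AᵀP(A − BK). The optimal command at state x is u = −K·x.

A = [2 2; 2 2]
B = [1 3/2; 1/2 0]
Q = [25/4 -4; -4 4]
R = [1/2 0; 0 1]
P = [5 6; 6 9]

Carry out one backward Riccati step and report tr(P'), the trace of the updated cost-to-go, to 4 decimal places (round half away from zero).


18.5569

BᵀP = [8.0000 10.5000; 7.5000 9.0000]
S = R + BᵀPB = [1/2 0; 0 1] + [13.2500 12.0000; 12.0000 11.2500] = [13.7500 12.0000; 12.0000 12.2500]
BᵀPA = [37.0000 37.0000; 33.0000 33.0000]
K = S⁻¹·BᵀPA = [2.3427 2.3427; 0.3990 0.3990]
A−BK = [-0.9412 -0.9412; 0.8286 0.8286]
AᵀP(A−BK) = [4.1535 4.1535; 4.1535 4.1535]
P' = Q + AᵀP(A−BK) = [10.4035 0.1535; 0.1535 8.1535]
tr(P') = 18.5569


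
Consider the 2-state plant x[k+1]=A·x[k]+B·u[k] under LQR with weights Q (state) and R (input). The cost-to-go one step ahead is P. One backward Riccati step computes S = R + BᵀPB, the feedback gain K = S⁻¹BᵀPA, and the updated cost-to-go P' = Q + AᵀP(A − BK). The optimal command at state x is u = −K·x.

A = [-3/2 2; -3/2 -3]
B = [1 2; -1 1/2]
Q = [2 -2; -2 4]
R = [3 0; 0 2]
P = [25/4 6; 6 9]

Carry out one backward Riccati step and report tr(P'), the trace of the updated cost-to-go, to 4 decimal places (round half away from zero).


BᵀP = [0.2500 -3.0000; 15.5000 16.5000]
S = R + BᵀPB = [3 0; 0 2] + [3.2500 -1.0000; -1.0000 39.2500] = [6.2500 -1.0000; -1.0000 41.2500]
BᵀPA = [4.1250 9.5000; -48.0000 -18.5000]
K = S⁻¹·BᵀPA = [0.4757 1.4539; -1.1521 -0.4132]
A−BK = [0.3285 1.3726; -0.4483 -1.3395]
AᵀP(A−BK) = [4.0493 4.9173; 4.9173 12.5432]
P' = Q + AᵀP(A−BK) = [6.0493 2.9173; 2.9173 16.5432]
tr(P') = 22.5925

22.5925


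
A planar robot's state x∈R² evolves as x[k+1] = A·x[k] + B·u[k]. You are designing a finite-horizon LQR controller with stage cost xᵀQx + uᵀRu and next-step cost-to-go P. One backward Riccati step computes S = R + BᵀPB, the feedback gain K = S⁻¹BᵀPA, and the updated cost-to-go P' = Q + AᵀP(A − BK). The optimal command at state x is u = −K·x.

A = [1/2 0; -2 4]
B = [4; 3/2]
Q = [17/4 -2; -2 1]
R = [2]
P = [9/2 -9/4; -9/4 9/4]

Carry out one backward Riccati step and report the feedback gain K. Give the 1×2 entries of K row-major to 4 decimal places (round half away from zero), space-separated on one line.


BᵀP = [14.6250 -5.6250]
S = R + BᵀPB = [2] + [50.0625] = [52.0625]
BᵀPA = [18.5625 -22.5000]
K = S⁻¹·BᵀPA = [0.3565 -0.4322]
A−BK = [-0.9262 1.7287; -2.5348 4.6483]
AᵀP(A−BK) = [8.0067 -14.4778; -14.4778 26.2761]
P' = Q + AᵀP(A−BK) = [12.2567 -16.4778; -16.4778 27.2761]
tr(P') = 39.5328

0.3565 -0.4322


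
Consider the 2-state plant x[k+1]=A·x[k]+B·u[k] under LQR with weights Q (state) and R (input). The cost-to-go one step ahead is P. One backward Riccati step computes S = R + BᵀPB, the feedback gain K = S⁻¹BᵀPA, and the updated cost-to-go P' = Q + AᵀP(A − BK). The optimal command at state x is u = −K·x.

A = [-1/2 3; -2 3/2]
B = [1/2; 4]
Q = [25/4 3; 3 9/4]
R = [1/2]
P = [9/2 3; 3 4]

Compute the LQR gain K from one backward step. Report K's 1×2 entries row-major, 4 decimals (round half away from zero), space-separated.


BᵀP = [14.2500 17.5000]
S = R + BᵀPB = [1/2] + [77.1250] = [77.6250]
BᵀPA = [-42.1250 69.0000]
K = S⁻¹·BᵀPA = [-0.5427 0.8889]
A−BK = [-0.2287 2.5556; 0.1707 -2.0556]
AᵀP(A−BK) = [0.2649 -1.5556; -1.5556 15.1667]
P' = Q + AᵀP(A−BK) = [6.5149 1.4444; 1.4444 17.4167]
tr(P') = 23.9316

-0.5427 0.8889


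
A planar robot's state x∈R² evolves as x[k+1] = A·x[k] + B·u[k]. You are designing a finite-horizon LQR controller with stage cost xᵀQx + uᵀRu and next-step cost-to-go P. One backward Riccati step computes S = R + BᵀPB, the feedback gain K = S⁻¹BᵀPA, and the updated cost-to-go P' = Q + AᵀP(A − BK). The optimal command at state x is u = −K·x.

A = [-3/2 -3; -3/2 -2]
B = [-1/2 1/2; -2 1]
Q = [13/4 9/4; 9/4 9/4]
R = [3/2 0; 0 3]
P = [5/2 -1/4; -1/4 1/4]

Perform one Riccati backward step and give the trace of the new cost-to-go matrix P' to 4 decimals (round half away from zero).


24.4444

BᵀP = [-0.7500 -0.3750; 1.0000 0.1250]
S = R + BᵀPB = [3/2 0; 0 3] + [1.1250 -0.7500; -0.7500 0.6250] = [2.6250 -0.7500; -0.7500 3.6250]
BᵀPA = [1.6875 3.0000; -1.6875 -3.2500]
K = S⁻¹·BᵀPA = [0.5419 0.9424; -0.3534 -0.7016]
A−BK = [-1.0524 -2.1780; -0.0628 0.5864]
AᵀP(A−BK) = [3.5517 7.3508; 7.3508 15.3927]
P' = Q + AᵀP(A−BK) = [6.8017 9.6008; 9.6008 17.6427]
tr(P') = 24.4444


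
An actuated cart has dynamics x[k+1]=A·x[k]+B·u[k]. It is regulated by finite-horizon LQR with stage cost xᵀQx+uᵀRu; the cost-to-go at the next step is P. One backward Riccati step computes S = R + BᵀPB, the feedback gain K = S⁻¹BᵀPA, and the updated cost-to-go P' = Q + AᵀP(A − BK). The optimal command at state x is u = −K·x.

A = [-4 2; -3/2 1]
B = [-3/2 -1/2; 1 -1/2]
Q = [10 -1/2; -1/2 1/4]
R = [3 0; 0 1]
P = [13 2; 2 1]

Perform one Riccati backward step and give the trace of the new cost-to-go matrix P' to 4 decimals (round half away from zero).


BᵀP = [-17.5000 -2.0000; -7.5000 -1.5000]
S = R + BᵀPB = [3 0; 0 1] + [24.2500 9.7500; 9.7500 4.5000] = [27.2500 9.7500; 9.7500 5.5000]
BᵀPA = [73.0000 -37.0000; 32.2500 -16.5000]
K = S⁻¹·BᵀPA = [1.5884 -0.7777; 3.0479 -1.6214]
A−BK = [-0.0935 0.0228; -1.5644 0.9669]
AᵀP(A−BK) = [20.0046 -10.4401; -10.4401 5.4732]
P' = Q + AᵀP(A−BK) = [30.0046 -10.9401; -10.9401 5.7232]
tr(P') = 35.7278

35.7278


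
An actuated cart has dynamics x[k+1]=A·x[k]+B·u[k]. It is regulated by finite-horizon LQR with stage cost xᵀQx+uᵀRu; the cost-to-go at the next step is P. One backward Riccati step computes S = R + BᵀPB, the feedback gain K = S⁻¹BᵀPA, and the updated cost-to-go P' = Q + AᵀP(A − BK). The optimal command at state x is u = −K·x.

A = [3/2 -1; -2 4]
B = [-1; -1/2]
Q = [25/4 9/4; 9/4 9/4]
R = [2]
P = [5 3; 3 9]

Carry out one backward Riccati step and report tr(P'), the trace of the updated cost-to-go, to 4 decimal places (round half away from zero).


BᵀP = [-6.5000 -7.5000]
S = R + BᵀPB = [2] + [10.2500] = [12.2500]
BᵀPA = [5.2500 -23.5000]
K = S⁻¹·BᵀPA = [0.4286 -1.9184]
A−BK = [1.9286 -2.9184; -1.7857 3.0408]
AᵀP(A−BK) = [27.0000 -45.4286; -45.4286 79.9184]
P' = Q + AᵀP(A−BK) = [33.2500 -43.1786; -43.1786 82.1684]
tr(P') = 115.4184

115.4184


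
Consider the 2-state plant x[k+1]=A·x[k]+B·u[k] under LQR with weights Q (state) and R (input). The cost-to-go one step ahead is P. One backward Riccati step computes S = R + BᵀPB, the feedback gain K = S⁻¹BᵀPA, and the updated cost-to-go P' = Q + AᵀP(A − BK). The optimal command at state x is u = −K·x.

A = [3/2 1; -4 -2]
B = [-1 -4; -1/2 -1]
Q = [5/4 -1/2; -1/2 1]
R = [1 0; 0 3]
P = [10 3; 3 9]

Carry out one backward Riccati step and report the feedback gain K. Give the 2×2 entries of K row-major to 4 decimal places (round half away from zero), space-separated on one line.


4.5105 2.2912 -1.1317 -0.6305

BᵀP = [-11.5000 -7.5000; -43.0000 -21.0000]
S = R + BᵀPB = [1 0; 0 3] + [15.2500 53.5000; 53.5000 193.0000] = [16.2500 53.5000; 53.5000 196.0000]
BᵀPA = [12.7500 3.5000; 19.5000 -1.0000]
K = S⁻¹·BᵀPA = [4.5105 2.2912; -1.1317 -0.6305]
A−BK = [1.4837 0.7692; -2.8765 -1.4849]
AᵀP(A−BK) = [95.0595 49.0817; 49.0817 25.3501]
P' = Q + AᵀP(A−BK) = [96.3095 48.5817; 48.5817 26.3501]
tr(P') = 122.6596


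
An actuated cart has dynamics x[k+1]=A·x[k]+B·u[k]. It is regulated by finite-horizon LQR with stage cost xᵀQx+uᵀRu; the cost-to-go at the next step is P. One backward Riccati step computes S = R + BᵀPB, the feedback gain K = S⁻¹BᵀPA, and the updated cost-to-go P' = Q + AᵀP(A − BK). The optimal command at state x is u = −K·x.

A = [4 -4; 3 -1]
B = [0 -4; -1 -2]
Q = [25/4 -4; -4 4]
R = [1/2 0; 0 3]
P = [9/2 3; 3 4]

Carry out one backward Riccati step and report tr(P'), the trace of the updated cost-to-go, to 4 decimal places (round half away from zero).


BᵀP = [-3.0000 -4.0000; -24.0000 -20.0000]
S = R + BᵀPB = [1/2 0; 0 3] + [4.0000 20.0000; 20.0000 136.0000] = [4.5000 20.0000; 20.0000 139.0000]
BᵀPA = [-24.0000 16.0000; -156.0000 116.0000]
K = S⁻¹·BᵀPA = [-0.9579 -0.4257; -0.9845 0.8958]
A−BK = [0.0621 -0.4169; 0.0732 0.3659]
AᵀP(A−BK) = [3.4324 -2.4745; -2.4745 2.9002]
P' = Q + AᵀP(A−BK) = [9.6824 -6.4745; -6.4745 6.9002]
tr(P') = 16.5826

16.5826


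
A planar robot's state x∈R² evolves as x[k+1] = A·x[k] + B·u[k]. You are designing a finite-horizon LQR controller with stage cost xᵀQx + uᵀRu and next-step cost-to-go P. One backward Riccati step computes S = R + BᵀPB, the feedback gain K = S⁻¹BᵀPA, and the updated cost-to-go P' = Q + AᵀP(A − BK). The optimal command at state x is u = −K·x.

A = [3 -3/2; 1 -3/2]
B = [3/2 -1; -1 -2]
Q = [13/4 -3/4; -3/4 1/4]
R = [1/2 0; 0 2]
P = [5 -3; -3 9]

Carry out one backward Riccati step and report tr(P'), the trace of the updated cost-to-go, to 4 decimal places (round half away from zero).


BᵀP = [10.5000 -13.5000; 1.0000 -15.0000]
S = R + BᵀPB = [1/2 0; 0 2] + [29.2500 16.5000; 16.5000 29.0000] = [29.7500 16.5000; 16.5000 31.0000]
BᵀPA = [18.0000 4.5000; -12.0000 21.0000]
K = S⁻¹·BᵀPA = [1.1631 -0.3185; -1.0062 0.8469]
A−BK = [0.2492 -0.1754; 0.1508 -0.1246]
AᵀP(A−BK) = [2.9908 -2.1046; -2.1046 1.6477]
P' = Q + AᵀP(A−BK) = [6.2408 -2.8546; -2.8546 1.8977]
tr(P') = 8.1385

8.1385


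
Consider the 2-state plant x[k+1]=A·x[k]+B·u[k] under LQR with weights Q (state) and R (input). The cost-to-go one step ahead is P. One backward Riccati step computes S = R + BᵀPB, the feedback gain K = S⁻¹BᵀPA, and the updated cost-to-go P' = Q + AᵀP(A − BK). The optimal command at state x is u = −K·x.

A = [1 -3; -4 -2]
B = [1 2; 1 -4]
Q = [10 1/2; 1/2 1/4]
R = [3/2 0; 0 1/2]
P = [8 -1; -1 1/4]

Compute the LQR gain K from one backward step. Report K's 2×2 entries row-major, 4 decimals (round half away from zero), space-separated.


-0.1612 -0.8971 0.6617 -0.7381

BᵀP = [7.0000 -0.7500; 20.0000 -3.0000]
S = R + BᵀPB = [3/2 0; 0 1/2] + [6.2500 17.0000; 17.0000 52.0000] = [7.7500 17.0000; 17.0000 52.5000]
BᵀPA = [10.0000 -19.5000; 32.0000 -54.0000]
K = S⁻¹·BᵀPA = [-0.1612 -0.8971; 0.6617 -0.7381]
A−BK = [-0.1622 -0.6267; -1.1919 -4.0551]
AᵀP(A−BK) = [0.4369 0.5896; 0.5896 3.6501]
P' = Q + AᵀP(A−BK) = [10.4369 1.0896; 1.0896 3.9001]
tr(P') = 14.3370


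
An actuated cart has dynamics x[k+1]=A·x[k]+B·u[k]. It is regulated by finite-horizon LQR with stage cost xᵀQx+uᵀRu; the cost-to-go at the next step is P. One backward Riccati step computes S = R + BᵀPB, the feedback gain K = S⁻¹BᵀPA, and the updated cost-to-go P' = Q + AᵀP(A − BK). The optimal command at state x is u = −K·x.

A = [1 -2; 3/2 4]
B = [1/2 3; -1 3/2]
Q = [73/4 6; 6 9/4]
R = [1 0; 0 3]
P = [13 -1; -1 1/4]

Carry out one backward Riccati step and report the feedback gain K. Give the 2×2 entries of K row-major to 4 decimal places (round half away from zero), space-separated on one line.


-0.0395 -1.1523 0.3084 -0.5456

BᵀP = [7.5000 -0.7500; 37.5000 -2.6250]
S = R + BᵀPB = [1 0; 0 3] + [4.5000 21.3750; 21.3750 108.5625] = [5.5000 21.3750; 21.3750 111.5625]
BᵀPA = [6.3750 -18.0000; 33.5625 -85.5000]
K = S⁻¹·BᵀPA = [-0.0395 -1.1523; 0.3084 -0.5456]
A−BK = [0.0945 0.2130; 0.9979 3.6662]
AᵀP(A−BK) = [0.4634 0.1579; 0.1579 4.6090]
P' = Q + AᵀP(A−BK) = [18.7134 6.1579; 6.1579 6.8590]
tr(P') = 25.5724


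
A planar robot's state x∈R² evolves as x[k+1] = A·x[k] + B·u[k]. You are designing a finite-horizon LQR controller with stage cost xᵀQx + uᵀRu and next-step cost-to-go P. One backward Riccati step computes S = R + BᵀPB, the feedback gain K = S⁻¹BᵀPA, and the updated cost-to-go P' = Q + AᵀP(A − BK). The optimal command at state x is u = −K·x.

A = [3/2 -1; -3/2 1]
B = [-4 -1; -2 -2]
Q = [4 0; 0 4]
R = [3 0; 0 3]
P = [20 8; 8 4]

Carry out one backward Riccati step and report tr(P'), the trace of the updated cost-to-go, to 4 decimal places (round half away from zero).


11.3260

BᵀP = [-96.0000 -40.0000; -36.0000 -16.0000]
S = R + BᵀPB = [3 0; 0 3] + [464.0000 176.0000; 176.0000 68.0000] = [467.0000 176.0000; 176.0000 71.0000]
BᵀPA = [-84.0000 56.0000; -30.0000 20.0000]
K = S⁻¹·BᵀPA = [-0.3136 0.2091; 0.3549 -0.2366]
A−BK = [0.6004 -0.4003; -1.4175 0.9450]
AᵀP(A−BK) = [2.3026 -1.5351; -1.5351 1.0234]
P' = Q + AᵀP(A−BK) = [6.3026 -1.5351; -1.5351 5.0234]
tr(P') = 11.3260
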